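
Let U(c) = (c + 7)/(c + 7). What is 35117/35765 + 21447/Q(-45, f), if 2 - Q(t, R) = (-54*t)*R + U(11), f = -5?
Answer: 1193758622/434580515 ≈ 2.7469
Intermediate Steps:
U(c) = 1 (U(c) = (7 + c)/(7 + c) = 1)
Q(t, R) = 1 + 54*R*t (Q(t, R) = 2 - ((-54*t)*R + 1) = 2 - (-54*R*t + 1) = 2 - (1 - 54*R*t) = 2 + (-1 + 54*R*t) = 1 + 54*R*t)
35117/35765 + 21447/Q(-45, f) = 35117/35765 + 21447/(1 + 54*(-5)*(-45)) = 35117*(1/35765) + 21447/(1 + 12150) = 35117/35765 + 21447/12151 = 1193758622/434580515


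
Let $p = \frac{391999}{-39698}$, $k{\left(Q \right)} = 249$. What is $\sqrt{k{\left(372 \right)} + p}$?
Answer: $\frac{\sqrt{376845293494}}{39698} \approx 15.464$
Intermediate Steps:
$p = - \frac{391999}{39698}$ ($p = 391999 \left(- \frac{1}{39698}\right) = - \frac{391999}{39698} \approx -9.8745$)
$\sqrt{k{\left(372 \right)} + p} = \sqrt{249 - \frac{391999}{39698}} = \sqrt{\frac{9492803}{39698}} = \frac{\sqrt{376845293494}}{39698}$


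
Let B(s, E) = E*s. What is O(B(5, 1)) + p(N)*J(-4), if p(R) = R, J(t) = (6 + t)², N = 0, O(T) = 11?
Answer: 11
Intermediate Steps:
O(B(5, 1)) + p(N)*J(-4) = 11 + 0*(6 - 4)² = 11 + 0*2² = 11 + 0*4 = 11 + 0 = 11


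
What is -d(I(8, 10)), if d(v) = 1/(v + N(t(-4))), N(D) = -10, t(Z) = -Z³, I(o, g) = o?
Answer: ½ ≈ 0.50000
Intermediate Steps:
d(v) = 1/(-10 + v) (d(v) = 1/(v - 10) = 1/(-10 + v))
-d(I(8, 10)) = -1/(-10 + 8) = -1/(-2) = -1*(-½) = ½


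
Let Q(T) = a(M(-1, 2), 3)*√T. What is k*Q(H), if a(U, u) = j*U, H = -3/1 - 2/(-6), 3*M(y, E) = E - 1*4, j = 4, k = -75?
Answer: 400*I*√6/3 ≈ 326.6*I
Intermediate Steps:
M(y, E) = -4/3 + E/3 (M(y, E) = (E - 1*4)/3 = (E - 4)/3 = (-4 + E)/3 = -4/3 + E/3)
H = -8/3 (H = -3*1 - 2*(-⅙) = -3 + ⅓ = -8/3 ≈ -2.6667)
a(U, u) = 4*U
Q(T) = -8*√T/3 (Q(T) = (4*(-4/3 + (⅓)*2))*√T = (4*(-4/3 + ⅔))*√T = (4*(-⅔))*√T = -8*√T/3)
k*Q(H) = -(-200)*√(-8/3) = -(-200)*2*I*√6/3 = -(-400)*I*√6/3 = 400*I*√6/3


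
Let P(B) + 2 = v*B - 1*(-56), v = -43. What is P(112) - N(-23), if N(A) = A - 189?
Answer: -4550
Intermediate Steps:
N(A) = -189 + A
P(B) = 54 - 43*B (P(B) = -2 + (-43*B - 1*(-56)) = -2 + (-43*B + 56) = -2 + (56 - 43*B) = 54 - 43*B)
P(112) - N(-23) = (54 - 43*112) - (-189 - 23) = (54 - 4816) - 1*(-212) = -4762 + 212 = -4550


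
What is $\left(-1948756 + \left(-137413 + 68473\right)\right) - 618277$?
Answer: $-2635973$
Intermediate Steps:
$\left(-1948756 + \left(-137413 + 68473\right)\right) - 618277 = \left(-1948756 - 68940\right) - 618277 = -2017696 - 618277 = -2635973$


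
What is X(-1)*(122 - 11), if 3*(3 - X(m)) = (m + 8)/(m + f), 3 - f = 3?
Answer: 592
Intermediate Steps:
f = 0 (f = 3 - 1*3 = 3 - 3 = 0)
X(m) = 3 - (8 + m)/(3*m) (X(m) = 3 - (m + 8)/(3*(m + 0)) = 3 - (8 + m)/(3*m))
X(-1)*(122 - 11) = ((8/3)*(-1 - 1)/(-1))*(122 - 11) = ((8/3)*(-1)*(-2))*111 = (16/3)*111 = 592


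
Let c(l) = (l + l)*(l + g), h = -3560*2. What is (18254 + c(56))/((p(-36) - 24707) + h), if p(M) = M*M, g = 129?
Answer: -38974/30531 ≈ -1.2765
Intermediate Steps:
h = -7120
c(l) = 2*l*(129 + l) (c(l) = (l + l)*(l + 129) = (2*l)*(129 + l) = 2*l*(129 + l))
p(M) = M**2
(18254 + c(56))/((p(-36) - 24707) + h) = (18254 + 2*56*(129 + 56))/(((-36)**2 - 24707) - 7120) = (18254 + 2*56*185)/((1296 - 24707) - 7120) = (18254 + 20720)/(-23411 - 7120) = 38974/(-30531) = 38974*(-1/30531) = -38974/30531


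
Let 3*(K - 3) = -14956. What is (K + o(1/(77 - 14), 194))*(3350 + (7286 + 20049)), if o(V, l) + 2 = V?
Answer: -9635458220/63 ≈ -1.5294e+8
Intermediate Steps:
K = -14947/3 (K = 3 + (1/3)*(-14956) = 3 - 14956/3 = -14947/3 ≈ -4982.3)
o(V, l) = -2 + V
(K + o(1/(77 - 14), 194))*(3350 + (7286 + 20049)) = (-14947/3 + (-2 + 1/(77 - 14)))*(3350 + (7286 + 20049)) = (-14947/3 + (-2 + 1/63))*(3350 + 27335) = (-14947/3 + (-2 + 1/63))*30685 = (-14947/3 - 125/63)*30685 = -314012/63*30685 = -9635458220/63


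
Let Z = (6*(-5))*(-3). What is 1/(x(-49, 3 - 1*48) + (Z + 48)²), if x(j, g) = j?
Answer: 1/18995 ≈ 5.2645e-5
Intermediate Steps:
Z = 90 (Z = -30*(-3) = 90)
1/(x(-49, 3 - 1*48) + (Z + 48)²) = 1/(-49 + (90 + 48)²) = 1/(-49 + 138²) = 1/(-49 + 19044) = 1/18995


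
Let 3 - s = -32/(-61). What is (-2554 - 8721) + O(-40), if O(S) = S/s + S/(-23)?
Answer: -39208155/3473 ≈ -11289.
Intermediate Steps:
s = 151/61 (s = 3 - (-32)/(-61) = 3 - (-32)*(-1)/61 = 3 - 1*32/61 = 3 - 32/61 = 151/61 ≈ 2.4754)
O(S) = 1252*S/3473 (O(S) = S/(151/61) + S/(-23) = S*(61/151) + S*(-1/23) = 61*S/151 - S/23 = 1252*S/3473)
(-2554 - 8721) + O(-40) = (-2554 - 8721) + (1252/3473)*(-40) = -11275 - 50080/3473 = -39208155/3473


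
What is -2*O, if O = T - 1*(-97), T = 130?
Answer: -454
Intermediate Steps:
O = 227 (O = 130 - 1*(-97) = 130 + 97 = 227)
-2*O = -2*227 = -454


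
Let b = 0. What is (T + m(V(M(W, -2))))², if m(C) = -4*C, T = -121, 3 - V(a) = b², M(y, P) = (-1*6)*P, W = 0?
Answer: 17689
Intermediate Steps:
M(y, P) = -6*P
V(a) = 3 (V(a) = 3 - 1*0² = 3 - 1*0 = 3 + 0 = 3)
(T + m(V(M(W, -2))))² = (-121 - 4*3)² = (-121 - 12)² = (-133)² = 17689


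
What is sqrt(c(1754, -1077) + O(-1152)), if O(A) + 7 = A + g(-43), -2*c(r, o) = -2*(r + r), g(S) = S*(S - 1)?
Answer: sqrt(4241) ≈ 65.123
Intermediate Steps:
g(S) = S*(-1 + S)
c(r, o) = 2*r (c(r, o) = -(-1)*(r + r) = -(-1)*2*r = -(-2)*r = 2*r)
O(A) = 1885 + A (O(A) = -7 + (A - 43*(-1 - 43)) = -7 + (A - 43*(-44)) = -7 + (A + 1892) = -7 + (1892 + A) = 1885 + A)
sqrt(c(1754, -1077) + O(-1152)) = sqrt(2*1754 + (1885 - 1152)) = sqrt(3508 + 733) = sqrt(4241)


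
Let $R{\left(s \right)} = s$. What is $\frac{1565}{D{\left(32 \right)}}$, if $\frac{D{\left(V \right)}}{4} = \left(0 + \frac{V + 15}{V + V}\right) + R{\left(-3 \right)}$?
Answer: $- \frac{5008}{29} \approx -172.69$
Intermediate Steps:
$D{\left(V \right)} = -12 + \frac{2 \left(15 + V\right)}{V}$ ($D{\left(V \right)} = 4 \left(\left(0 + \frac{V + 15}{V + V}\right) - 3\right) = 4 \left(\left(0 + \frac{15 + V}{2 V}\right) - 3\right) = 4 \left(\frac{15 + V}{2 V} - 3\right) = 4 \left(-3 + \frac{15 + V}{2 V}\right) = -12 + \frac{2 \left(15 + V\right)}{V}$)
$\frac{1565}{D{\left(32 \right)}} = \frac{1565}{-10 + \frac{30}{32}} = \frac{1565}{-10 + 30 \cdot \frac{1}{32}} = \frac{1565}{-10 + \frac{15}{16}} = \frac{1565}{- \frac{145}{16}} = 1565 \left(- \frac{16}{145}\right) = - \frac{5008}{29}$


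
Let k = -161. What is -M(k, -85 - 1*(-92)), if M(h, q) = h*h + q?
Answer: -25928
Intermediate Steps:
M(h, q) = q + h**2 (M(h, q) = h**2 + q = q + h**2)
-M(k, -85 - 1*(-92)) = -((-85 - 1*(-92)) + (-161)**2) = -((-85 + 92) + 25921) = -(7 + 25921) = -1*25928 = -25928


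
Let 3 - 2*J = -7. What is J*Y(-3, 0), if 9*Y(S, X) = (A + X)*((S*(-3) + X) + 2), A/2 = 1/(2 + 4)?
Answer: 55/27 ≈ 2.0370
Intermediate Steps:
A = ⅓ (A = 2/(2 + 4) = 2/6 = 2*(⅙) = ⅓ ≈ 0.33333)
J = 5 (J = 3/2 - ½*(-7) = 3/2 + 7/2 = 5)
Y(S, X) = (⅓ + X)*(2 + X - 3*S)/9 (Y(S, X) = ((⅓ + X)*((S*(-3) + X) + 2))/9 = ((⅓ + X)*((-3*S + X) + 2))/9 = ((⅓ + X)*((X - 3*S) + 2))/9 = ((⅓ + X)*(2 + X - 3*S))/9 = (⅓ + X)*(2 + X - 3*S)/9)
J*Y(-3, 0) = 5*(2/27 - ⅑*(-3) + (⅑)*0² + (7/27)*0 - ⅓*(-3)*0) = 5*(2/27 + ⅓ + (⅑)*0 + 0 + 0) = 5*(2/27 + ⅓ + 0 + 0 + 0) = 5*(11/27) = 55/27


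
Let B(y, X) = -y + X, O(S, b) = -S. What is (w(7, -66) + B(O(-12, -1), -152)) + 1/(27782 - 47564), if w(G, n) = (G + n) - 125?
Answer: -6884137/19782 ≈ -348.00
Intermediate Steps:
w(G, n) = -125 + G + n
B(y, X) = X - y
(w(7, -66) + B(O(-12, -1), -152)) + 1/(27782 - 47564) = ((-125 + 7 - 66) + (-152 - (-1)*(-12))) + 1/(27782 - 47564) = (-184 + (-152 - 1*12)) + 1/(-19782) = (-184 + (-152 - 12)) - 1/19782 = (-184 - 164) - 1/19782 = -348 - 1/19782 = -6884137/19782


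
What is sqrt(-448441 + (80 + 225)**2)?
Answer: 2*I*sqrt(88854) ≈ 596.17*I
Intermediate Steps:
sqrt(-448441 + (80 + 225)**2) = sqrt(-448441 + 305**2) = sqrt(-448441 + 93025) = sqrt(-355416) = 2*I*sqrt(88854)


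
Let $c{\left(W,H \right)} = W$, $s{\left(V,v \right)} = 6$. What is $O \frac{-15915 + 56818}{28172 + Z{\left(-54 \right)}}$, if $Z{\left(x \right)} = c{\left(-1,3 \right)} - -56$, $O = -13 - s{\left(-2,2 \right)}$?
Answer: $- \frac{777157}{28227} \approx -27.532$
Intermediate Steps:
$O = -19$ ($O = -13 - 6 = -19$)
$Z{\left(x \right)} = 55$ ($Z{\left(x \right)} = -1 - -56 = -1 + 56 = 55$)
$O \frac{-15915 + 56818}{28172 + Z{\left(-54 \right)}} = - 19 \frac{-15915 + 56818}{28172 + 55} = - 19 \cdot \frac{40903}{28227} = - 19 \cdot 40903 \cdot \frac{1}{28227} = \left(-19\right) \frac{40903}{28227} = - \frac{777157}{28227}$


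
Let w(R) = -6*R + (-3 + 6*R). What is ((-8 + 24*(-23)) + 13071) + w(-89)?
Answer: 12508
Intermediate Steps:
w(R) = -3
((-8 + 24*(-23)) + 13071) + w(-89) = ((-8 + 24*(-23)) + 13071) - 3 = ((-8 - 552) + 13071) - 3 = (-560 + 13071) - 3 = 12511 - 3 = 12508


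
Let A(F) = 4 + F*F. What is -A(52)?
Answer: -2708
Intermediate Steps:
A(F) = 4 + F²
-A(52) = -(4 + 52²) = -(4 + 2704) = -1*2708 = -2708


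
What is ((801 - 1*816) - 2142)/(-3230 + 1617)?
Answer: 2157/1613 ≈ 1.3373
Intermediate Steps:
((801 - 1*816) - 2142)/(-3230 + 1617) = ((801 - 816) - 2142)/(-1613) = (-15 - 2142)*(-1/1613) = -2157*(-1/1613) = 2157/1613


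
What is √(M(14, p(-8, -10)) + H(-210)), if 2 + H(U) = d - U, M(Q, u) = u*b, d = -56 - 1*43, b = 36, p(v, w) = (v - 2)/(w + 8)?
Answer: 17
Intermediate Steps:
p(v, w) = (-2 + v)/(8 + w)
d = -99 (d = -56 - 43 = -99)
M(Q, u) = 36*u (M(Q, u) = u*36 = 36*u)
H(U) = -101 - U (H(U) = -2 + (-99 - U) = -101 - U)
√(M(14, p(-8, -10)) + H(-210)) = √(36*((-2 - 8)/(8 - 10)) + (-101 - 1*(-210))) = √(36*(-10/(-2)) + (-101 + 210)) = √(36*(-½*(-10)) + 109) = √(36*5 + 109) = √(180 + 109) = √289 = 17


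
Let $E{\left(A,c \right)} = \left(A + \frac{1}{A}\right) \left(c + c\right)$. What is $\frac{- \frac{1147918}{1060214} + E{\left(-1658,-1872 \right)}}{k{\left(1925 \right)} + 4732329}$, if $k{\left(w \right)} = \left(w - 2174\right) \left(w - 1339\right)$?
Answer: $\frac{2727963267273349}{2015539987319745} \approx 1.3535$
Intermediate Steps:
$k{\left(w \right)} = \left(-2174 + w\right) \left(-1339 + w\right)$
$E{\left(A,c \right)} = 2 c \left(A + \frac{1}{A}\right)$ ($E{\left(A,c \right)} = \left(A + \frac{1}{A}\right) 2 c = 2 c \left(A + \frac{1}{A}\right)$)
$\frac{- \frac{1147918}{1060214} + E{\left(-1658,-1872 \right)}}{k{\left(1925 \right)} + 4732329} = \frac{- \frac{1147918}{1060214} + 2 \left(-1872\right) \frac{1}{-1658} \left(1 + \left(-1658\right)^{2}\right)}{\left(2910986 + 1925^{2} - 6762525\right) + 4732329} = \frac{\left(-1147918\right) \frac{1}{1060214} + 2 \left(-1872\right) \left(- \frac{1}{1658}\right) \left(1 + 2748964\right)}{\left(2910986 + 3705625 - 6762525\right) + 4732329} = \frac{- \frac{573959}{530107} + 2 \left(-1872\right) \left(- \frac{1}{1658}\right) 2748965}{-145914 + 4732329} = \frac{- \frac{573959}{530107} + \frac{5146062480}{829}}{4586415} = \frac{2727963267273349}{439458703} \cdot \frac{1}{4586415} = \frac{2727963267273349}{2015539987319745}$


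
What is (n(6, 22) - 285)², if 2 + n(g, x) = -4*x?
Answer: 140625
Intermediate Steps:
n(g, x) = -2 - 4*x
(n(6, 22) - 285)² = ((-2 - 4*22) - 285)² = ((-2 - 88) - 285)² = (-90 - 285)² = (-375)² = 140625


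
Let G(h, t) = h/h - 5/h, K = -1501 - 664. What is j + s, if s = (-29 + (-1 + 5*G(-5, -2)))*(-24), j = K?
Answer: -1685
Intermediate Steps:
K = -2165
j = -2165
G(h, t) = 1 - 5/h
s = 480 (s = (-29 + (-1 + 5*((-5 - 5)/(-5))))*(-24) = (-29 + (-1 + 5*(-1/5*(-10))))*(-24) = (-29 + (-1 + 5*2))*(-24) = (-29 + (-1 + 10))*(-24) = (-29 + 9)*(-24) = -20*(-24) = 480)
j + s = -2165 + 480 = -1685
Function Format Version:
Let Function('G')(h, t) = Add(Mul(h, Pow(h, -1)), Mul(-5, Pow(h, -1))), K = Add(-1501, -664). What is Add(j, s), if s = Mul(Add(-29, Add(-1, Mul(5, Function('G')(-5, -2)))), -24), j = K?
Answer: -1685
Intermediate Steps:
K = -2165
j = -2165
Function('G')(h, t) = Add(1, Mul(-5, Pow(h, -1)))
s = 480 (s = Mul(Add(-29, Add(-1, Mul(5, Mul(Pow(-5, -1), Add(-5, -5))))), -24) = Mul(Add(-29, Add(-1, Mul(5, Mul(Rational(-1, 5), -10)))), -24) = Mul(Add(-29, Add(-1, Mul(5, 2))), -24) = Mul(Add(-29, Add(-1, 10)), -24) = Mul(Add(-29, 9), -24) = Mul(-20, -24) = 480)
Add(j, s) = Add(-2165, 480) = -1685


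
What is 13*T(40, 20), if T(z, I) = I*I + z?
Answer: 5720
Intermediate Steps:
T(z, I) = z + I² (T(z, I) = I² + z = z + I²)
13*T(40, 20) = 13*(40 + 20²) = 13*(40 + 400) = 13*440 = 5720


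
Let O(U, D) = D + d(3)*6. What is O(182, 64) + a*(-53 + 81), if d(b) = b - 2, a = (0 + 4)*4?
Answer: 518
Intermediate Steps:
a = 16 (a = 4*4 = 16)
d(b) = -2 + b
O(U, D) = 6 + D (O(U, D) = D + (-2 + 3)*6 = D + 1*6 = D + 6 = 6 + D)
O(182, 64) + a*(-53 + 81) = (6 + 64) + 16*(-53 + 81) = 70 + 16*28 = 70 + 448 = 518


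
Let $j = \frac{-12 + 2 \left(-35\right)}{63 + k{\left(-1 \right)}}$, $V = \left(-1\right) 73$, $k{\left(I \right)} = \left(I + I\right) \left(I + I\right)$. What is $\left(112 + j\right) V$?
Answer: $- \frac{541806}{67} \approx -8086.7$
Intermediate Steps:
$k{\left(I \right)} = 4 I^{2}$ ($k{\left(I \right)} = 2 I 2 I = 4 I^{2}$)
$V = -73$
$j = - \frac{82}{67}$ ($j = \frac{-12 + 2 \left(-35\right)}{63 + 4 \left(-1\right)^{2}} = \frac{-12 - 70}{63 + 4 \cdot 1} = - \frac{82}{63 + 4} = - \frac{82}{67} \approx -1.2239$)
$\left(112 + j\right) V = \left(112 - \frac{82}{67}\right) \left(-73\right) = \frac{7422}{67} \left(-73\right) = - \frac{541806}{67}$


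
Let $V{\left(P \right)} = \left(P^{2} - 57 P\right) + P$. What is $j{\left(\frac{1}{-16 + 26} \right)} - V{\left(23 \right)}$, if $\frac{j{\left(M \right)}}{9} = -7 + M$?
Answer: $\frac{6969}{10} \approx 696.9$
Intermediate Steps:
$j{\left(M \right)} = -63 + 9 M$ ($j{\left(M \right)} = 9 \left(-7 + M\right) = -63 + 9 M$)
$V{\left(P \right)} = P^{2} - 56 P$
$j{\left(\frac{1}{-16 + 26} \right)} - V{\left(23 \right)} = \left(-63 + \frac{9}{-16 + 26}\right) - 23 \left(-56 + 23\right) = \left(-63 + \frac{9}{10}\right) - 23 \left(-33\right) = \left(-63 + 9 \cdot \frac{1}{10}\right) - -759 = \left(-63 + \frac{9}{10}\right) + 759 = - \frac{621}{10} + 759 = \frac{6969}{10}$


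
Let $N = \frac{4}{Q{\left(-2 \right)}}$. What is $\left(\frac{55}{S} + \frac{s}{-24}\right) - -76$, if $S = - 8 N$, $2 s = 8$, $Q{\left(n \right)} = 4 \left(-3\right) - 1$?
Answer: $\frac{9425}{96} \approx 98.177$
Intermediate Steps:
$Q{\left(n \right)} = -13$ ($Q{\left(n \right)} = -12 - 1 = -13$)
$N = - \frac{4}{13}$ ($N = \frac{4}{-13} = 4 \left(- \frac{1}{13}\right) = - \frac{4}{13} \approx -0.30769$)
$s = 4$ ($s = \frac{1}{2} \cdot 8 = 4$)
$S = \frac{32}{13}$ ($S = \left(-8\right) \left(- \frac{4}{13}\right) = \frac{32}{13} \approx 2.4615$)
$\left(\frac{55}{S} + \frac{s}{-24}\right) - -76 = \left(\frac{55}{\frac{32}{13}} + \frac{4}{-24}\right) - -76 = \left(55 \cdot \frac{13}{32} + 4 \left(- \frac{1}{24}\right)\right) + 76 = \left(\frac{715}{32} - \frac{1}{6}\right) + 76 = \frac{2129}{96} + 76 = \frac{9425}{96}$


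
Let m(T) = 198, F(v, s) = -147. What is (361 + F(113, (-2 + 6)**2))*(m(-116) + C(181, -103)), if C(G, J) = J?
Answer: 20330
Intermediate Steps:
(361 + F(113, (-2 + 6)**2))*(m(-116) + C(181, -103)) = (361 - 147)*(198 - 103) = 214*95 = 20330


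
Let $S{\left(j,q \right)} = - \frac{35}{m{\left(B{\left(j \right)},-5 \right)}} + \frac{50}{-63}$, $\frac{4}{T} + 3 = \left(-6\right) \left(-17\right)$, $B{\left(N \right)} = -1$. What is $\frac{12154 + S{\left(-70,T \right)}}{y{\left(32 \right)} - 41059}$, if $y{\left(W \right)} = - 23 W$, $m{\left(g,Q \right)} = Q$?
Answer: $- \frac{766093}{2633085} \approx -0.29095$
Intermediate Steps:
$T = \frac{4}{99}$ ($T = \frac{4}{-3 - -102} = \frac{4}{-3 + 102} = \frac{4}{99} \approx 0.040404$)
$S{\left(j,q \right)} = \frac{391}{63}$ ($S{\left(j,q \right)} = - \frac{35}{-5} + \frac{50}{-63} = \left(-35\right) \left(- \frac{1}{5}\right) + 50 \left(- \frac{1}{63}\right) = 7 - \frac{50}{63} = \frac{391}{63}$)
$\frac{12154 + S{\left(-70,T \right)}}{y{\left(32 \right)} - 41059} = \frac{12154 + \frac{391}{63}}{\left(-23\right) 32 - 41059} = \frac{766093}{63 \left(-736 - 41059\right)} = \frac{766093}{63 \left(-41795\right)} = \frac{766093}{63} \left(- \frac{1}{41795}\right) = - \frac{766093}{2633085}$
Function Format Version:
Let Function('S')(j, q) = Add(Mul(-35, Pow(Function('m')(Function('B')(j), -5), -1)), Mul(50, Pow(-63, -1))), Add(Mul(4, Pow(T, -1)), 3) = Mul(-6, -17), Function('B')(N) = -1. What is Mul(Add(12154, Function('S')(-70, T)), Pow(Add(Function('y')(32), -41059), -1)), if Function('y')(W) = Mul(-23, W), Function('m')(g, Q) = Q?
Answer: Rational(-766093, 2633085) ≈ -0.29095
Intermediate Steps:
T = Rational(4, 99) (T = Mul(4, Pow(Add(-3, Mul(-6, -17)), -1)) = Mul(4, Pow(Add(-3, 102), -1)) = Mul(4, Pow(99, -1)) = Mul(4, Rational(1, 99)) = Rational(4, 99) ≈ 0.040404)
Function('S')(j, q) = Rational(391, 63) (Function('S')(j, q) = Add(Mul(-35, Pow(-5, -1)), Mul(50, Pow(-63, -1))) = Add(Mul(-35, Rational(-1, 5)), Mul(50, Rational(-1, 63))) = Add(7, Rational(-50, 63)) = Rational(391, 63))
Mul(Add(12154, Function('S')(-70, T)), Pow(Add(Function('y')(32), -41059), -1)) = Mul(Add(12154, Rational(391, 63)), Pow(Add(Mul(-23, 32), -41059), -1)) = Mul(Rational(766093, 63), Pow(Add(-736, -41059), -1)) = Mul(Rational(766093, 63), Pow(-41795, -1)) = Mul(Rational(766093, 63), Rational(-1, 41795)) = Rational(-766093, 2633085)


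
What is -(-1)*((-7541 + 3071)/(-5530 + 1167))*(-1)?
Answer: -4470/4363 ≈ -1.0245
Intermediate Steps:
-(-1)*((-7541 + 3071)/(-5530 + 1167))*(-1) = -(-1)*-4470/(-4363)*(-1) = -(-1)*-4470*(-1/4363)*(-1) = -(-1)*(4470/4363)*(-1) = -(-1)*(-4470)/4363 = -1*4470/4363 = -4470/4363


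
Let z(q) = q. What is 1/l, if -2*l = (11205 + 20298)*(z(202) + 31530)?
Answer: -1/499826598 ≈ -2.0007e-9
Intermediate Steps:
l = -499826598 (l = -(11205 + 20298)*(202 + 31530)/2 = -31503*31732/2 = -½*999653196 = -499826598)
1/l = 1/(-499826598) = -1/499826598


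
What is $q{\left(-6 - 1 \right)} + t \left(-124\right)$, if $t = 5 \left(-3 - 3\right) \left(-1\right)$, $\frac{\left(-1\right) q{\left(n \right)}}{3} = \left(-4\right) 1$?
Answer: $-3708$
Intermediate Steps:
$q{\left(n \right)} = 12$ ($q{\left(n \right)} = - 3 \left(\left(-4\right) 1\right) = \left(-3\right) \left(-4\right) = 12$)
$t = 30$ ($t = 5 \left(-3 - 3\right) \left(-1\right) = 5 \left(-6\right) \left(-1\right) = \left(-30\right) \left(-1\right) = 30$)
$q{\left(-6 - 1 \right)} + t \left(-124\right) = 12 + 30 \left(-124\right) = 12 - 3720 = -3708$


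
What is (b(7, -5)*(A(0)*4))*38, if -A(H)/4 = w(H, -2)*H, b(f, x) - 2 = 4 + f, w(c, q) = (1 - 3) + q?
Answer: 0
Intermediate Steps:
w(c, q) = -2 + q
b(f, x) = 6 + f (b(f, x) = 2 + (4 + f) = 6 + f)
A(H) = 16*H (A(H) = -4*(-2 - 2)*H = -(-16)*H = 16*H)
(b(7, -5)*(A(0)*4))*38 = ((6 + 7)*((16*0)*4))*38 = (13*(0*4))*38 = (13*0)*38 = 0*38 = 0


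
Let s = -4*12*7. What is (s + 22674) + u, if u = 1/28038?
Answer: 626312845/28038 ≈ 22338.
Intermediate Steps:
u = 1/28038 ≈ 3.5666e-5
s = -336 (s = -48*7 = -336)
(s + 22674) + u = (-336 + 22674) + 1/28038 = 22338 + 1/28038 = 626312845/28038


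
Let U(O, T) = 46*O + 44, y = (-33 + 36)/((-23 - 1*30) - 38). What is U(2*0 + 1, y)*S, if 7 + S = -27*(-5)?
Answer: 11520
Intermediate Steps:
S = 128 (S = -7 - 27*(-5) = -7 + 135 = 128)
y = -3/91 (y = 3/((-23 - 30) - 38) = 3/(-53 - 38) = 3/(-91) = 3*(-1/91) = -3/91 ≈ -0.032967)
U(O, T) = 44 + 46*O
U(2*0 + 1, y)*S = (44 + 46*(2*0 + 1))*128 = (44 + 46*(0 + 1))*128 = (44 + 46*1)*128 = (44 + 46)*128 = 90*128 = 11520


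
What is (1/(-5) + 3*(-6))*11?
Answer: -1001/5 ≈ -200.20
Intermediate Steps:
(1/(-5) + 3*(-6))*11 = (-1/5 - 18)*11 = -91/5*11 = -1001/5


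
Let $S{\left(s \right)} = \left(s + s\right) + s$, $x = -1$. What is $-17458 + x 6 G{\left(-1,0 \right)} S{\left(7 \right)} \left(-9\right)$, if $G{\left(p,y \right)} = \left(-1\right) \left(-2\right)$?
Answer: $-15190$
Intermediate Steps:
$S{\left(s \right)} = 3 s$ ($S{\left(s \right)} = 2 s + s = 3 s$)
$G{\left(p,y \right)} = 2$
$-17458 + x 6 G{\left(-1,0 \right)} S{\left(7 \right)} \left(-9\right) = -17458 + \left(-1\right) 6 \cdot 2 \cdot 3 \cdot 7 \left(-9\right) = -17458 + \left(-6\right) 2 \cdot 21 \left(-9\right) = -17458 + \left(-12\right) 21 \left(-9\right) = -17458 - -2268 = -17458 + 2268 = -15190$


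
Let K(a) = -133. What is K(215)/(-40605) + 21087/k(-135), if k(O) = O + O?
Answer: -1268447/16242 ≈ -78.097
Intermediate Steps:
k(O) = 2*O
K(215)/(-40605) + 21087/k(-135) = -133/(-40605) + 21087/((2*(-135))) = -133*(-1/40605) + 21087/(-270) = 133/40605 + 21087*(-1/270) = 133/40605 - 781/10 = -1268447/16242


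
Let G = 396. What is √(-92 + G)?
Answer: 4*√19 ≈ 17.436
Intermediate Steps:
√(-92 + G) = √(-92 + 396) = √304 = 4*√19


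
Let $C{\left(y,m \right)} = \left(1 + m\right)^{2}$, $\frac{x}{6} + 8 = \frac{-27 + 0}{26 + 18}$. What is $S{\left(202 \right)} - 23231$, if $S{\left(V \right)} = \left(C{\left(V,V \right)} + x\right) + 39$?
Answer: $\frac{395237}{22} \approx 17965.0$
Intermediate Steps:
$x = - \frac{1137}{22}$ ($x = -48 + 6 \frac{-27 + 0}{26 + 18} = -48 + 6 \left(- \frac{27}{44}\right) = -48 - \frac{81}{22} = - \frac{1137}{22} \approx -51.682$)
$S{\left(V \right)} = - \frac{279}{22} + \left(1 + V\right)^{2}$ ($S{\left(V \right)} = \left(\left(1 + V\right)^{2} - \frac{1137}{22}\right) + 39 = \left(- \frac{1137}{22} + \left(1 + V\right)^{2}\right) + 39 = - \frac{279}{22} + \left(1 + V\right)^{2}$)
$S{\left(202 \right)} - 23231 = \left(- \frac{279}{22} + \left(1 + 202\right)^{2}\right) - 23231 = \left(- \frac{279}{22} + 203^{2}\right) - 23231 = \left(- \frac{279}{22} + 41209\right) - 23231 = \frac{906319}{22} - 23231 = \frac{395237}{22}$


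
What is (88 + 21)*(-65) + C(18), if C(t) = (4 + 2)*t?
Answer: -6977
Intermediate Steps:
C(t) = 6*t
(88 + 21)*(-65) + C(18) = (88 + 21)*(-65) + 6*18 = 109*(-65) + 108 = -7085 + 108 = -6977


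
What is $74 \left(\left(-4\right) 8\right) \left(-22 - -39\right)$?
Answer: $-40256$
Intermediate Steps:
$74 \left(\left(-4\right) 8\right) \left(-22 - -39\right) = 74 \left(-32\right) \left(-22 + 39\right) = \left(-2368\right) 17 = -40256$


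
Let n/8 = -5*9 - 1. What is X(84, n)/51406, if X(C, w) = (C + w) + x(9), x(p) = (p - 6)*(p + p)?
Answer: -115/25703 ≈ -0.0044742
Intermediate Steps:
x(p) = 2*p*(-6 + p) (x(p) = (-6 + p)*(2*p) = 2*p*(-6 + p))
n = -368 (n = 8*(-5*9 - 1) = 8*(-45 - 1) = 8*(-46) = -368)
X(C, w) = 54 + C + w (X(C, w) = (C + w) + 2*9*(-6 + 9) = (C + w) + 2*9*3 = (C + w) + 54 = 54 + C + w)
X(84, n)/51406 = (54 + 84 - 368)/51406 = -230*1/51406 = -115/25703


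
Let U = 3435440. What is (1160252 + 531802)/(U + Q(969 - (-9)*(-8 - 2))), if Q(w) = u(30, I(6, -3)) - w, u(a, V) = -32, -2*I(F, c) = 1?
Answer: 80574/163549 ≈ 0.49266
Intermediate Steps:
I(F, c) = -½ (I(F, c) = -½*1 = -½)
Q(w) = -32 - w
(1160252 + 531802)/(U + Q(969 - (-9)*(-8 - 2))) = (1160252 + 531802)/(3435440 + (-32 - (969 - (-9)*(-8 - 2)))) = 1692054/(3435440 + (-32 - (969 - (-9)*(-10)))) = 1692054/(3435440 + (-32 - (969 - 1*90))) = 1692054/(3435440 + (-32 - (969 - 90))) = 1692054/(3435440 + (-32 - 1*879)) = 1692054/(3435440 + (-32 - 879)) = 1692054/(3435440 - 911) = 1692054/3434529 = 1692054*(1/3434529) = 80574/163549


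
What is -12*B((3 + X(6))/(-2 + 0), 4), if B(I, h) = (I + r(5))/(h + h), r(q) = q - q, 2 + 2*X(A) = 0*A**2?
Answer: 3/2 ≈ 1.5000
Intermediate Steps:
X(A) = -1 (X(A) = -1 + (0*A**2)/2 = -1 + (1/2)*0 = -1 + 0 = -1)
r(q) = 0
B(I, h) = I/(2*h) (B(I, h) = (I + 0)/(h + h) = I/((2*h)) = I*(1/(2*h)) = I/(2*h))
-12*B((3 + X(6))/(-2 + 0), 4) = -6*(3 - 1)/(-2 + 0)/4 = -6*2/(-2)/4 = -6*2*(-1/2)/4 = -6*(-1)/4 = -12*(-1/8) = 3/2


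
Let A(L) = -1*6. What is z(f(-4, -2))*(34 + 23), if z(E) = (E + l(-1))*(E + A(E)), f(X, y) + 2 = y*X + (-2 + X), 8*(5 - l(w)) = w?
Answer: -7011/4 ≈ -1752.8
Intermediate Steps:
l(w) = 5 - w/8
f(X, y) = -4 + X + X*y (f(X, y) = -2 + (y*X + (-2 + X)) = -2 + (X*y + (-2 + X)) = -2 + (-2 + X + X*y) = -4 + X + X*y)
A(L) = -6
z(E) = (-6 + E)*(41/8 + E) (z(E) = (E + (5 - ⅛*(-1)))*(E - 6) = (E + (5 + ⅛))*(-6 + E) = (E + 41/8)*(-6 + E) = (41/8 + E)*(-6 + E) = (-6 + E)*(41/8 + E))
z(f(-4, -2))*(34 + 23) = (-123/4 + (-4 - 4 - 4*(-2))² - 7*(-4 - 4 - 4*(-2))/8)*(34 + 23) = (-123/4 + (-4 - 4 + 8)² - 7*(-4 - 4 + 8)/8)*57 = (-123/4 + 0² - 7/8*0)*57 = (-123/4 + 0 + 0)*57 = -123/4*57 = -7011/4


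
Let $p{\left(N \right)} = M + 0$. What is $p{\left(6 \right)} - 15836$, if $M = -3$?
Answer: $-15839$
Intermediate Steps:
$p{\left(N \right)} = -3$ ($p{\left(N \right)} = -3 + 0 = -3$)
$p{\left(6 \right)} - 15836 = -3 - 15836 = -15839$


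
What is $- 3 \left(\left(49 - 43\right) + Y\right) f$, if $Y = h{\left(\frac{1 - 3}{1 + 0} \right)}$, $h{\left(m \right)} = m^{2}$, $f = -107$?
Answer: $3210$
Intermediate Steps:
$Y = 4$ ($Y = \left(\frac{1 - 3}{1 + 0}\right)^{2} = \left(- \frac{2}{1}\right)^{2} = \left(\left(-2\right) 1\right)^{2} = \left(-2\right)^{2} = 4$)
$- 3 \left(\left(49 - 43\right) + Y\right) f = - 3 \left(\left(49 - 43\right) + 4\right) \left(-107\right) = - 3 \left(6 + 4\right) \left(-107\right) = \left(-3\right) 10 \left(-107\right) = \left(-30\right) \left(-107\right) = 3210$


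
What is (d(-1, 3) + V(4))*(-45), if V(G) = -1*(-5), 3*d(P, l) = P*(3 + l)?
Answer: -135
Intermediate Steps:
d(P, l) = P*(3 + l)/3 (d(P, l) = (P*(3 + l))/3 = P*(3 + l)/3)
V(G) = 5
(d(-1, 3) + V(4))*(-45) = ((1/3)*(-1)*(3 + 3) + 5)*(-45) = ((1/3)*(-1)*6 + 5)*(-45) = (-2 + 5)*(-45) = 3*(-45) = -135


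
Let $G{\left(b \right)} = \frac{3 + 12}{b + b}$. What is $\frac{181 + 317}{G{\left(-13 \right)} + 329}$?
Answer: $\frac{12948}{8539} \approx 1.5163$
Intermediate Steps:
$G{\left(b \right)} = \frac{15}{2 b}$
$\frac{181 + 317}{G{\left(-13 \right)} + 329} = \frac{181 + 317}{\frac{15}{2 \left(-13\right)} + 329} = \frac{498}{\frac{15}{2} \left(- \frac{1}{13}\right) + 329} = \frac{498}{- \frac{15}{26} + 329} = \frac{498}{\frac{8539}{26}} = 498 \cdot \frac{26}{8539} = \frac{12948}{8539}$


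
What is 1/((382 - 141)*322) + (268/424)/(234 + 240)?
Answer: 2624789/1949517444 ≈ 0.0013464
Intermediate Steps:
1/((382 - 141)*322) + (268/424)/(234 + 240) = (1/322)/241 + (268*(1/424))/474 = (1/241)*(1/322) + (67/106)*(1/474) = 1/77602 + 67/50244 = 2624789/1949517444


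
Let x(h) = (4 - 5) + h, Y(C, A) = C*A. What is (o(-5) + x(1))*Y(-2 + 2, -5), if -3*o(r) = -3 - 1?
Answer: 0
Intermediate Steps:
Y(C, A) = A*C
x(h) = -1 + h
o(r) = 4/3 (o(r) = -(-3 - 1)/3 = -⅓*(-4) = 4/3)
(o(-5) + x(1))*Y(-2 + 2, -5) = (4/3 + (-1 + 1))*(-5*(-2 + 2)) = (4/3 + 0)*(-5*0) = (4/3)*0 = 0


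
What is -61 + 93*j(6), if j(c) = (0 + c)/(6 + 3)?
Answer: 1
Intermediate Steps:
j(c) = c/9
-61 + 93*j(6) = -61 + 93*((⅑)*6) = -61 + 93*(⅔) = -61 + 62 = 1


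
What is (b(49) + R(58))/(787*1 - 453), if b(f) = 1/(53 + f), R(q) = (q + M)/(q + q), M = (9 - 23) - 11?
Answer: 1741/1975944 ≈ 0.00088110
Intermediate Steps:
M = -25 (M = -14 - 11 = -25)
R(q) = (-25 + q)/(2*q) (R(q) = (q - 25)/(q + q) = (-25 + q)/((2*q)) = (-25 + q)*(1/(2*q)) = (-25 + q)/(2*q))
(b(49) + R(58))/(787*1 - 453) = (1/(53 + 49) + (½)*(-25 + 58)/58)/(787*1 - 453) = (1/102 + (½)*(1/58)*33)/(787 - 453) = (1/102 + 33/116)/334 = (1741/5916)*(1/334) = 1741/1975944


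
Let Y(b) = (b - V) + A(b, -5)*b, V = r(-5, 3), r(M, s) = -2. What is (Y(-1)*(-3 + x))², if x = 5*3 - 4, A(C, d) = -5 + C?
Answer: 3136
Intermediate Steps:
V = -2
x = 11 (x = 15 - 4 = 11)
Y(b) = 2 + b + b*(-5 + b) (Y(b) = (b - 1*(-2)) + (-5 + b)*b = (b + 2) + b*(-5 + b) = (2 + b) + b*(-5 + b) = 2 + b + b*(-5 + b))
(Y(-1)*(-3 + x))² = ((2 - 1 - (-5 - 1))*(-3 + 11))² = ((2 - 1 - 1*(-6))*8)² = ((2 - 1 + 6)*8)² = (7*8)² = 56² = 3136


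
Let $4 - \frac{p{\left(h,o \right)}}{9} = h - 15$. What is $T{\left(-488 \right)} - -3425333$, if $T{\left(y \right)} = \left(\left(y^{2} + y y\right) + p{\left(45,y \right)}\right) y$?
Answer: $-228889019$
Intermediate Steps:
$p{\left(h,o \right)} = 171 - 9 h$ ($p{\left(h,o \right)} = 36 - 9 \left(h - 15\right) = 36 - 9 \left(-15 + h\right) = 36 - \left(-135 + 9 h\right) = 171 - 9 h$)
$T{\left(y \right)} = y \left(-234 + 2 y^{2}\right)$ ($T{\left(y \right)} = \left(\left(y^{2} + y y\right) + \left(171 - 405\right)\right) y = \left(\left(y^{2} + y^{2}\right) + \left(171 - 405\right)\right) y = \left(2 y^{2} - 234\right) y = \left(-234 + 2 y^{2}\right) y = y \left(-234 + 2 y^{2}\right)$)
$T{\left(-488 \right)} - -3425333 = 2 \left(-488\right) \left(-117 + \left(-488\right)^{2}\right) - -3425333 = 2 \left(-488\right) \left(-117 + 238144\right) + 3425333 = 2 \left(-488\right) 238027 + 3425333 = -232314352 + 3425333 = -228889019$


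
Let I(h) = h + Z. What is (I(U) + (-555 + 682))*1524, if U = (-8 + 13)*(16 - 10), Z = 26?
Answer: 278892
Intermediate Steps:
U = 30 (U = 5*6 = 30)
I(h) = 26 + h (I(h) = h + 26 = 26 + h)
(I(U) + (-555 + 682))*1524 = ((26 + 30) + (-555 + 682))*1524 = (56 + 127)*1524 = 183*1524 = 278892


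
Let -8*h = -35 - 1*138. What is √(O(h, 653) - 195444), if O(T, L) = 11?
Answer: I*√195433 ≈ 442.08*I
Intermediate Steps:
h = 173/8 (h = -(-35 - 1*138)/8 = -(-35 - 138)/8 = -⅛*(-173) = 173/8 ≈ 21.625)
√(O(h, 653) - 195444) = √(11 - 195444) = √(-195433) = I*√195433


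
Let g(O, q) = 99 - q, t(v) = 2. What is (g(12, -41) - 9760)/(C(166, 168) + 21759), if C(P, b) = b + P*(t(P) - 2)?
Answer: -9620/21927 ≈ -0.43873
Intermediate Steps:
C(P, b) = b (C(P, b) = b + P*(2 - 2) = b + P*0 = b + 0 = b)
(g(12, -41) - 9760)/(C(166, 168) + 21759) = ((99 - 1*(-41)) - 9760)/(168 + 21759) = ((99 + 41) - 9760)/21927 = (140 - 9760)*(1/21927) = -9620*1/21927 = -9620/21927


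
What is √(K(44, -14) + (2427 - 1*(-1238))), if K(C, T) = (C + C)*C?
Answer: √7537 ≈ 86.816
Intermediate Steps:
K(C, T) = 2*C² (K(C, T) = (2*C)*C = 2*C²)
√(K(44, -14) + (2427 - 1*(-1238))) = √(2*44² + (2427 - 1*(-1238))) = √(2*1936 + (2427 + 1238)) = √(3872 + 3665) = √7537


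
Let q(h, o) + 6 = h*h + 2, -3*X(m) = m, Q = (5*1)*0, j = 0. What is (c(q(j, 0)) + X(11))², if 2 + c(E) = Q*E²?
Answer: 289/9 ≈ 32.111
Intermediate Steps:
Q = 0 (Q = 5*0 = 0)
X(m) = -m/3
q(h, o) = -4 + h² (q(h, o) = -6 + (h*h + 2) = -6 + (h² + 2) = -6 + (2 + h²) = -4 + h²)
c(E) = -2 (c(E) = -2 + 0*E² = -2 + 0 = -2)
(c(q(j, 0)) + X(11))² = (-2 - ⅓*11)² = (-2 - 11/3)² = (-17/3)² = 289/9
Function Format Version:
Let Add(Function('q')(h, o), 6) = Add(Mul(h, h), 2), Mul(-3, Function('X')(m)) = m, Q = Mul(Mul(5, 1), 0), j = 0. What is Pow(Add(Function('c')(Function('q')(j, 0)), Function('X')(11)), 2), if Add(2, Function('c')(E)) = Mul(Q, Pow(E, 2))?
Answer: Rational(289, 9) ≈ 32.111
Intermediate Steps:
Q = 0 (Q = Mul(5, 0) = 0)
Function('X')(m) = Mul(Rational(-1, 3), m)
Function('q')(h, o) = Add(-4, Pow(h, 2)) (Function('q')(h, o) = Add(-6, Add(Mul(h, h), 2)) = Add(-6, Add(Pow(h, 2), 2)) = Add(-6, Add(2, Pow(h, 2))) = Add(-4, Pow(h, 2)))
Function('c')(E) = -2 (Function('c')(E) = Add(-2, Mul(0, Pow(E, 2))) = Add(-2, 0) = -2)
Pow(Add(Function('c')(Function('q')(j, 0)), Function('X')(11)), 2) = Pow(Add(-2, Mul(Rational(-1, 3), 11)), 2) = Pow(Add(-2, Rational(-11, 3)), 2) = Pow(Rational(-17, 3), 2) = Rational(289, 9)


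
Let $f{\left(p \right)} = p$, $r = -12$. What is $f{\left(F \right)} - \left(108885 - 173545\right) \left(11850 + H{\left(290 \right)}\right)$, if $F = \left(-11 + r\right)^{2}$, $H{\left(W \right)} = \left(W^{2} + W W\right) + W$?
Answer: $11660784929$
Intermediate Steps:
$H{\left(W \right)} = W + 2 W^{2}$ ($H{\left(W \right)} = \left(W^{2} + W^{2}\right) + W = 2 W^{2} + W = W + 2 W^{2}$)
$F = 529$ ($F = \left(-11 - 12\right)^{2} = \left(-23\right)^{2} = 529$)
$f{\left(F \right)} - \left(108885 - 173545\right) \left(11850 + H{\left(290 \right)}\right) = 529 - \left(108885 - 173545\right) \left(11850 + 290 \left(1 + 2 \cdot 290\right)\right) = 529 - - 64660 \left(11850 + 290 \left(1 + 580\right)\right) = 529 - - 64660 \left(11850 + 290 \cdot 581\right) = 529 - - 64660 \left(11850 + 168490\right) = 529 - \left(-64660\right) 180340 = 529 - -11660784400 = 529 + 11660784400 = 11660784929$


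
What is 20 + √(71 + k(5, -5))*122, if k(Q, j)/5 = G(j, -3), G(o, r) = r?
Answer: 20 + 244*√14 ≈ 932.96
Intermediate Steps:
k(Q, j) = -15 (k(Q, j) = 5*(-3) = -15)
20 + √(71 + k(5, -5))*122 = 20 + √(71 - 15)*122 = 20 + √56*122 = 20 + (2*√14)*122 = 20 + 244*√14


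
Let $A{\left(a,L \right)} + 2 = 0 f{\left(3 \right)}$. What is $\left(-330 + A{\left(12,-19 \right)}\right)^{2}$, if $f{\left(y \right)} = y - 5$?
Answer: $110224$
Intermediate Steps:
$f{\left(y \right)} = -5 + y$
$A{\left(a,L \right)} = -2$ ($A{\left(a,L \right)} = -2 + 0 \left(-5 + 3\right) = -2 + 0 \left(-2\right) = -2 + 0 = -2$)
$\left(-330 + A{\left(12,-19 \right)}\right)^{2} = \left(-330 - 2\right)^{2} = \left(-332\right)^{2} = 110224$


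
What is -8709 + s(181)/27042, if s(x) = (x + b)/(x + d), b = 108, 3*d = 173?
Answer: -56208094727/6454024 ≈ -8709.0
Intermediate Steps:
d = 173/3 (d = (⅓)*173 = 173/3 ≈ 57.667)
s(x) = (108 + x)/(173/3 + x) (s(x) = (x + 108)/(x + 173/3) = (108 + x)/(173/3 + x))
-8709 + s(181)/27042 = -8709 + (3*(108 + 181)/(173 + 3*181))/27042 = -8709 + (3*289/(173 + 543))*(1/27042) = -8709 + (3*289/716)*(1/27042) = -8709 + (3*(1/716)*289)*(1/27042) = -8709 + (867/716)*(1/27042) = -8709 + 289/6454024 = -56208094727/6454024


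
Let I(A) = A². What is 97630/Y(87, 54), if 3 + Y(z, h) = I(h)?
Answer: 97630/2913 ≈ 33.515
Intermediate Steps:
Y(z, h) = -3 + h²
97630/Y(87, 54) = 97630/(-3 + 54²) = 97630/(-3 + 2916) = 97630/2913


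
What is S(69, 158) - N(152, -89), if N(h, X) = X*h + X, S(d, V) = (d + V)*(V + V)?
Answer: 85349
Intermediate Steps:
S(d, V) = 2*V*(V + d) (S(d, V) = (V + d)*(2*V) = 2*V*(V + d))
N(h, X) = X + X*h
S(69, 158) - N(152, -89) = 2*158*(158 + 69) - (-89)*(1 + 152) = 2*158*227 - (-89)*153 = 71732 - 1*(-13617) = 71732 + 13617 = 85349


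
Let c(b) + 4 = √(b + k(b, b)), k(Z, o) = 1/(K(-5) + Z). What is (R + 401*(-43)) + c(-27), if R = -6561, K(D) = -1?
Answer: -23808 + I*√5299/14 ≈ -23808.0 + 5.1996*I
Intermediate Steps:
k(Z, o) = 1/(-1 + Z)
c(b) = -4 + √(b + 1/(-1 + b))
(R + 401*(-43)) + c(-27) = (-6561 + 401*(-43)) + (-4 + √((1 - 27*(-1 - 27))/(-1 - 27))) = (-6561 - 17243) + (-4 + √((1 - 27*(-28))/(-28))) = -23804 + (-4 + √(-(1 + 756)/28)) = -23804 + (-4 + √(-1/28*757)) = -23804 + (-4 + √(-757/28)) = -23804 + (-4 + I*√5299/14) = -23808 + I*√5299/14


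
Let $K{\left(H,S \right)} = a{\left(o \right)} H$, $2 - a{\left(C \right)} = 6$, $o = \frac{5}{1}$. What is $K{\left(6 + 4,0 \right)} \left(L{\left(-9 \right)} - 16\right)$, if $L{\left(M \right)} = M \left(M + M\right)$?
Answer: $-5840$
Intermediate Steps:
$o = 5$ ($o = 5 \cdot 1 = 5$)
$a{\left(C \right)} = -4$ ($a{\left(C \right)} = 2 - 6 = -4$)
$K{\left(H,S \right)} = - 4 H$
$L{\left(M \right)} = 2 M^{2}$ ($L{\left(M \right)} = M 2 M = 2 M^{2}$)
$K{\left(6 + 4,0 \right)} \left(L{\left(-9 \right)} - 16\right) = - 4 \left(6 + 4\right) \left(2 \left(-9\right)^{2} - 16\right) = \left(-4\right) 10 \left(2 \cdot 81 - 16\right) = - 40 \left(162 - 16\right) = \left(-40\right) 146 = -5840$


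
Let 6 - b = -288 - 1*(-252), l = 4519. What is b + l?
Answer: 4561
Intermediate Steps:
b = 42 (b = 6 - (-288 - 1*(-252)) = 6 - (-288 + 252) = 6 - 1*(-36) = 6 + 36 = 42)
b + l = 42 + 4519 = 4561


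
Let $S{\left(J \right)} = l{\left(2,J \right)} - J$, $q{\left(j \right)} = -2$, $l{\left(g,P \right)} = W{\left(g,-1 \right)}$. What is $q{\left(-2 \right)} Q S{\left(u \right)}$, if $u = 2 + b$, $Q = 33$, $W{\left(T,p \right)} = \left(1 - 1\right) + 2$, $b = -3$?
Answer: $-198$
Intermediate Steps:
$W{\left(T,p \right)} = 2$ ($W{\left(T,p \right)} = 0 + 2 = 2$)
$l{\left(g,P \right)} = 2$
$u = -1$ ($u = 2 - 3 = -1$)
$S{\left(J \right)} = 2 - J$
$q{\left(-2 \right)} Q S{\left(u \right)} = \left(-2\right) 33 \left(2 - -1\right) = - 66 \left(2 + 1\right) = \left(-66\right) 3 = -198$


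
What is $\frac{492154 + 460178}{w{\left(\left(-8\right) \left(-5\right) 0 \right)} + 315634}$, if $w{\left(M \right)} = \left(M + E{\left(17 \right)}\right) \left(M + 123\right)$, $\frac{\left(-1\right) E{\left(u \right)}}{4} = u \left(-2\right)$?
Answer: $\frac{476166}{166181} \approx 2.8653$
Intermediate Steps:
$E{\left(u \right)} = 8 u$ ($E{\left(u \right)} = - 4 u \left(-2\right) = - 4 \left(- 2 u\right) = 8 u$)
$w{\left(M \right)} = \left(123 + M\right) \left(136 + M\right)$ ($w{\left(M \right)} = \left(M + 8 \cdot 17\right) \left(M + 123\right) = \left(M + 136\right) \left(123 + M\right) = \left(136 + M\right) \left(123 + M\right) = \left(123 + M\right) \left(136 + M\right)$)
$\frac{492154 + 460178}{w{\left(\left(-8\right) \left(-5\right) 0 \right)} + 315634} = \frac{492154 + 460178}{\left(16728 + \left(\left(-8\right) \left(-5\right) 0\right)^{2} + 259 \left(-8\right) \left(-5\right) 0\right) + 315634} = \frac{952332}{\left(16728 + \left(40 \cdot 0\right)^{2} + 259 \cdot 40 \cdot 0\right) + 315634} = \frac{952332}{\left(16728 + 0^{2} + 259 \cdot 0\right) + 315634} = \frac{952332}{\left(16728 + 0 + 0\right) + 315634} = \frac{952332}{16728 + 315634} = \frac{952332}{332362} = 952332 \cdot \frac{1}{332362} = \frac{476166}{166181}$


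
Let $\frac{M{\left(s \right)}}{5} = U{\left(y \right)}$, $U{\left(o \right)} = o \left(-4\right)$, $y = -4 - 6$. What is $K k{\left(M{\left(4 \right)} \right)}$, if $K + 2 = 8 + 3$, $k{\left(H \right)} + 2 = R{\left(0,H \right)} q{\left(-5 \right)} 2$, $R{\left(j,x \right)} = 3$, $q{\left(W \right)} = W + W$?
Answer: $-558$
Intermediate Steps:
$q{\left(W \right)} = 2 W$
$y = -10$ ($y = -4 - 6 = -10$)
$U{\left(o \right)} = - 4 o$
$M{\left(s \right)} = 200$ ($M{\left(s \right)} = 5 \left(\left(-4\right) \left(-10\right)\right) = 5 \cdot 40 = 200$)
$k{\left(H \right)} = -62$ ($k{\left(H \right)} = -2 + 3 \cdot 2 \left(-5\right) 2 = -2 + 3 \left(-10\right) 2 = -2 - 60 = -62$)
$K = 9$ ($K = -2 + \left(8 + 3\right) = -2 + 11 = 9$)
$K k{\left(M{\left(4 \right)} \right)} = 9 \left(-62\right) = -558$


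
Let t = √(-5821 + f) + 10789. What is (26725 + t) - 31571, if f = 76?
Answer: 5943 + I*√5745 ≈ 5943.0 + 75.796*I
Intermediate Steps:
t = 10789 + I*√5745 (t = √(-5821 + 76) + 10789 = √(-5745) + 10789 = I*√5745 + 10789 = 10789 + I*√5745 ≈ 10789.0 + 75.796*I)
(26725 + t) - 31571 = (26725 + (10789 + I*√5745)) - 31571 = (37514 + I*√5745) - 31571 = 5943 + I*√5745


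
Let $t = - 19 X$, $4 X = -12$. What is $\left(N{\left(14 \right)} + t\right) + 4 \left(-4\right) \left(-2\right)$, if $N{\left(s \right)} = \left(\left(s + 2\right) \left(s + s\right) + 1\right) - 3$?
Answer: $535$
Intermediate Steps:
$X = -3$ ($X = \frac{1}{4} \left(-12\right) = -3$)
$t = 57$ ($t = \left(-19\right) \left(-3\right) = 57$)
$N{\left(s \right)} = -2 + 2 s \left(2 + s\right)$ ($N{\left(s \right)} = \left(\left(2 + s\right) 2 s + 1\right) - 3 = \left(2 s \left(2 + s\right) + 1\right) - 3 = \left(1 + 2 s \left(2 + s\right)\right) - 3 = -2 + 2 s \left(2 + s\right)$)
$\left(N{\left(14 \right)} + t\right) + 4 \left(-4\right) \left(-2\right) = \left(\left(-2 + 2 \cdot 14^{2} + 4 \cdot 14\right) + 57\right) + 4 \left(-4\right) \left(-2\right) = \left(\left(-2 + 2 \cdot 196 + 56\right) + 57\right) - -32 = \left(\left(-2 + 392 + 56\right) + 57\right) + 32 = \left(446 + 57\right) + 32 = 503 + 32 = 535$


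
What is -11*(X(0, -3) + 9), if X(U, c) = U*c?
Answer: -99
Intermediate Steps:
-11*(X(0, -3) + 9) = -11*(0*(-3) + 9) = -11*(0 + 9) = -11*9 = -99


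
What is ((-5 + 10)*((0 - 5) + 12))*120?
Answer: 4200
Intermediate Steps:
((-5 + 10)*((0 - 5) + 12))*120 = (5*(-5 + 12))*120 = (5*7)*120 = 35*120 = 4200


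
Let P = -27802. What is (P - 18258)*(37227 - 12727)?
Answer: -1128470000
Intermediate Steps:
(P - 18258)*(37227 - 12727) = (-27802 - 18258)*(37227 - 12727) = -46060*24500 = -1128470000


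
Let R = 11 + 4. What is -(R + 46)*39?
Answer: -2379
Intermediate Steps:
R = 15
-(R + 46)*39 = -(15 + 46)*39 = -61*39 = -1*2379 = -2379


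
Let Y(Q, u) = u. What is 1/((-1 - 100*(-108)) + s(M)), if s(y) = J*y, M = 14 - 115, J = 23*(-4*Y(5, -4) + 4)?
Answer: -1/35661 ≈ -2.8042e-5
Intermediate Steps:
J = 460 (J = 23*(-4*(-4) + 4) = 23*(16 + 4) = 23*20 = 460)
M = -101
s(y) = 460*y
1/((-1 - 100*(-108)) + s(M)) = 1/((-1 - 100*(-108)) + 460*(-101)) = 1/((-1 + 10800) - 46460) = 1/(10799 - 46460) = 1/(-35661) = -1/35661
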